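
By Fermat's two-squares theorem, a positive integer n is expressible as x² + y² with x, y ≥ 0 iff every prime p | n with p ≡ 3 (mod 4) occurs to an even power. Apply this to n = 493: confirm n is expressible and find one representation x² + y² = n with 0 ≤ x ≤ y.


Step 1: Factor n = 493 = 17 · 29.
Step 2: Check the mod-4 condition on each prime factor: 17 ≡ 1 (mod 4), exponent 1; 29 ≡ 1 (mod 4), exponent 1.
All primes ≡ 3 (mod 4) appear to even exponent (or don't appear), so by the two-squares theorem n IS expressible as a sum of two squares.
Step 3: Build a representation. Here n = 17 · 29 is a product of primes ≡ 1 (mod 4). Each prime p ≡ 1 (mod 4) is itself a sum of two squares; find a² by testing p − a² for a perfect square:
  17: 17 − 1² = 16 = 4² ⇒ 17 = 1² + 4².
  29: 29 − 1² = 28, 29 − 2² = 25 = 5² ⇒ 29 = 2² + 5².
  Combine using the Brahmagupta–Fibonacci identity (a² + b²)(c² + d²) = (ac − bd)² + (ad + bc)² = (ac + bd)² + (ad − bc)²:
  17 · 29 = 493: from (1² + 4²)(2² + 5²), take (1·2 − 4·5, 1·5 + 4·2) = (2 − 20, 5 + 8) = (-18, 13); dropping signs (only squares matter) gives (18, 13); check 18² + 13² = 324 + 169 = 493 ✓.
Step 4: Order so x ≤ y and verify: 13² + 18² = 169 + 324 = 493 = n. ✓

n = 493 = 13² + 18² (one valid representation with x ≤ y).


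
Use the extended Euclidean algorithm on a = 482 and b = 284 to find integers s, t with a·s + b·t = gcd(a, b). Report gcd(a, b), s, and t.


Euclidean algorithm on (482, 284) — divide until remainder is 0:
  482 = 1 · 284 + 198
  284 = 1 · 198 + 86
  198 = 2 · 86 + 26
  86 = 3 · 26 + 8
  26 = 3 · 8 + 2
  8 = 4 · 2 + 0
gcd(482, 284) = 2.
Track Bezout coefficients alongside the remainders: start with r₀ = 482 = a·1 + b·0 (s = 1, t = 0) and r₁ = 284 = a·0 + b·1 (s = 0, t = 1); each new remainder r_{k+1} = r_{k-1} − q_k·r_k inherits s_{k+1} = s_{k-1} − q_k·s_k, t_{k+1} = t_{k-1} − q_k·t_k, so r_k = a·s_k + b·t_k at every step:
  q = 1: r = 198, s = 1 − 1·0 = 1, t = 0 − 1·1 = -1  (check: 482·1 + 284·(-1) = 198)
  q = 1: r = 86, s = 0 − 1·1 = -1, t = 1 − 1·(-1) = 2  (check: 482·(-1) + 284·2 = 86)
  q = 2: r = 26, s = 1 − 2·(-1) = 3, t = -1 − 2·2 = -5  (check: 482·3 + 284·(-5) = 26)
  q = 3: r = 8, s = -1 − 3·3 = -10, t = 2 − 3·(-5) = 17  (check: 482·(-10) + 284·17 = 8)
  q = 3: r = 2, s = 3 − 3·(-10) = 33, t = -5 − 3·17 = -56  (check: 482·33 + 284·(-56) = 2)
The row with r = 2 (the gcd) gives the Bezout coefficients s = 33, t = -56.
Result: 482 · (33) + 284 · (-56) = 2.

gcd(482, 284) = 2; s = 33, t = -56 (check: 482·33 + 284·(-56) = 2).


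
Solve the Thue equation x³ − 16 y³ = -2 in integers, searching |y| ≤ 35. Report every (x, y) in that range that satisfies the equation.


The equation is x³ - 16y³ = -2. For fixed y, x³ = 16·y³ − 2, so a solution requires the RHS to be a perfect cube.
Strategy: iterate y from -35 to 35, compute RHS = 16·y³ − 2, and check whether it is a (positive or negative) perfect cube.
Check small values of y:
  y = 0: RHS = -2 is not a perfect cube.
  y = 1: RHS = 14 is not a perfect cube.
  y = -1: RHS = -18 is not a perfect cube.
  y = 2: RHS = 126 is not a perfect cube.
  y = -2: RHS = -130 is not a perfect cube.
  y = 3: RHS = 430 is not a perfect cube.
  y = -3: RHS = -434 is not a perfect cube.
Continuing the search up to |y| = 35 finds no solutions either.
No (x, y) in the scanned range satisfies the equation.

No integer solutions with |y| ≤ 35.


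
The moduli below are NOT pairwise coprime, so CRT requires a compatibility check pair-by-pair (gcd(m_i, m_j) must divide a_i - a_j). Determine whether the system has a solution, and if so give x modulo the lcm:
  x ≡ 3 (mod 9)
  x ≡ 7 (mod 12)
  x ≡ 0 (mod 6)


Moduli 9, 12, 6 are not pairwise coprime, so CRT works modulo lcm(m_i) when all pairwise compatibility conditions hold.
Pairwise compatibility: gcd(m_i, m_j) must divide a_i - a_j for every pair.
Merge one congruence at a time:
  Start: x ≡ 3 (mod 9).
  Combine with x ≡ 7 (mod 12): gcd(9, 12) = 3, and 7 - 3 = 4 is NOT divisible by 3.
    ⇒ system is inconsistent (no integer solution).

No solution (the system is inconsistent).


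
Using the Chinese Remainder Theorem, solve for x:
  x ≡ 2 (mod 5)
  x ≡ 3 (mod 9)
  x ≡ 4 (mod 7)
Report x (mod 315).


Moduli 5, 9, 7 are pairwise coprime; by CRT there is a unique solution modulo M = 5 · 9 · 7 = 315.
Solve pairwise, accumulating the modulus:
  Start with x ≡ 2 (mod 5).
  Combine with x ≡ 3 (mod 9): since gcd(5, 9) = 1, we get a unique residue mod 45.
    Write x = 2 + 5·t and substitute into x ≡ 3 (mod 9): 5·t ≡ 3 − 2 = 1 (mod 9).
    The inverse of 5 mod 9 is 2 (since 5·2 = 10 = 1·9 + 1), so t ≡ 2·1 = 2 ≡ 2 (mod 9).
    Then x = 2 + 5·2 = 12, valid modulo lcm(5, 9) = 45: x ≡ 12 (mod 45).
  Combine with x ≡ 4 (mod 7): since gcd(45, 7) = 1, we get a unique residue mod 315.
    Write x = 12 + 45·t and substitute into x ≡ 4 (mod 7): 45·t ≡ 4 − 12 = -8 (mod 7).
    Reduce coefficients mod 7: 3·t ≡ 6 (mod 7).
    The inverse of 3 mod 7 is 5 (since 3·5 = 15 = 2·7 + 1), so t ≡ 5·6 = 30 ≡ 2 (mod 7).
    Then x = 12 + 45·2 = 102, valid modulo lcm(45, 7) = 315: x ≡ 102 (mod 315).
Verify: 102 mod 5 = 2 ✓, 102 mod 9 = 3 ✓, 102 mod 7 = 4 ✓.

x ≡ 102 (mod 315).


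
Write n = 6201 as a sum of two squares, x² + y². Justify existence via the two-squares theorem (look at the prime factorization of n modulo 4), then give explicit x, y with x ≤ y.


Step 1: Factor n = 6201 = 3^2 · 13 · 53.
Step 2: Check the mod-4 condition on each prime factor: 3 ≡ 3 (mod 4), exponent 2 (must be even); 13 ≡ 1 (mod 4), exponent 1; 53 ≡ 1 (mod 4), exponent 1.
All primes ≡ 3 (mod 4) appear to even exponent (or don't appear), so by the two-squares theorem n IS expressible as a sum of two squares.
Step 3: Build a representation. Group n = k² · m with k = 3 and m = 13 · 53 = 689 (a product of primes ≡ 1 (mod 4)); a representation of m scales to one of n via (k·x)² + (k·y)² = k²(x² + y²). Each prime p ≡ 1 (mod 4) is itself a sum of two squares; find a² by testing p − a² for a perfect square:
  13: 13 − 1² = 12, 13 − 2² = 9 = 3² ⇒ 13 = 2² + 3².
  53: 53 − 1² = 52, 53 − 2² = 49 = 7² ⇒ 53 = 2² + 7².
  Combine using the Brahmagupta–Fibonacci identity (a² + b²)(c² + d²) = (ac − bd)² + (ad + bc)² = (ac + bd)² + (ad − bc)²:
  13 · 53 = 689: from (2² + 3²)(2² + 7²), take (2·2 − 3·7, 2·7 + 3·2) = (4 − 21, 14 + 6) = (-17, 20); dropping signs (only squares matter) gives (17, 20); check 17² + 20² = 289 + 400 = 689 ✓.
  Scale by k = 3: (3·17, 3·20) = (51, 60).
Step 4: Order so x ≤ y and verify: 51² + 60² = 2601 + 3600 = 6201 = n. ✓

n = 6201 = 51² + 60² (one valid representation with x ≤ y).


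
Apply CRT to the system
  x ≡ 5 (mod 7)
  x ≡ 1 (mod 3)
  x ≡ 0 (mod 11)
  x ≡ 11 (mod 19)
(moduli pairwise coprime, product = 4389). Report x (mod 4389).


Product of moduli M = 7 · 3 · 11 · 19 = 4389.
Merge one congruence at a time:
  Start: x ≡ 5 (mod 7).
  Combine with x ≡ 1 (mod 3); new modulus lcm = 21.
    Write x = 5 + 7·t and substitute into x ≡ 1 (mod 3): 7·t ≡ 1 − 5 = -4 (mod 3).
    Reduce coefficients mod 3: 1·t ≡ 2 (mod 3).
    So t ≡ 2 (mod 3).
    Then x = 5 + 7·2 = 19, valid modulo lcm(7, 3) = 21: x ≡ 19 (mod 21).
  Combine with x ≡ 0 (mod 11); new modulus lcm = 231.
    Write x = 19 + 21·t and substitute into x ≡ 0 (mod 11): 21·t ≡ 0 − 19 = -19 (mod 11).
    Reduce coefficients mod 11: 10·t ≡ 3 (mod 11).
    The inverse of 10 mod 11 is 10 (since 10·10 = 100 = 9·11 + 1), so t ≡ 10·3 = 30 ≡ 8 (mod 11).
    Then x = 19 + 21·8 = 187, valid modulo lcm(21, 11) = 231: x ≡ 187 (mod 231).
  Combine with x ≡ 11 (mod 19); new modulus lcm = 4389.
    Write x = 187 + 231·t and substitute into x ≡ 11 (mod 19): 231·t ≡ 11 − 187 = -176 (mod 19).
    Reduce coefficients mod 19: 3·t ≡ 14 (mod 19).
    The inverse of 3 mod 19 is 13 (since 3·13 = 39 = 2·19 + 1), so t ≡ 13·14 = 182 ≡ 11 (mod 19).
    Then x = 187 + 231·11 = 2728, valid modulo lcm(231, 19) = 4389: x ≡ 2728 (mod 4389).
Verify against each original: 2728 mod 7 = 5, 2728 mod 3 = 1, 2728 mod 11 = 0, 2728 mod 19 = 11.

x ≡ 2728 (mod 4389).


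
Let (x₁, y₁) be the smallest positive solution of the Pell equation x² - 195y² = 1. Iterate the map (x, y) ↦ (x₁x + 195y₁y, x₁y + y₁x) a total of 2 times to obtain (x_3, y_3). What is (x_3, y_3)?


Step 1: Find the fundamental solution (x₁, y₁) of x² - 195y² = 1.
  Expand √195 as a continued fraction. a₀ = ⌊√195⌋ = 13; iterate m_{k+1} = d_k·a_k − m_k, d_{k+1} = (195 − m_{k+1}²)/d_k, a_{k+1} = ⌊(a₀ + m_{k+1})/d_{k+1}⌋ (starting m₀ = 0, d₀ = 1), with convergents p_k = a_k·p_{k-1} + p_{k-2}, q_k = a_k·q_{k-1} + q_{k-2} (p₋₁ = 1, q₋₁ = 0):
  k = 0: a₀ = 13; p₀/q₀ = 13/1; p₀² − 195·q₀² = 169 − 195 = -26.
  k = 1: m = 13, d = 26, a = ⌊(13 + 13)/26⌋ = 1; p/q = (1·13 + 1)/(1·1 + 0) = 14/1; p² − 195·q² = 196 − 195 = 1.
  The first convergent with p² − 195·q² = 1 gives the fundamental solution (x₁, y₁) = (14, 1).
Step 2: Apply the recurrence (x_{n+1}, y_{n+1}) = (x₁x_n + 195y₁y_n, x₁y_n + y₁x_n) repeatedly.
  From (x_1, y_1) = (14, 1): x_2 = 14·14 + 195·1·1 = 391; y_2 = 14·1 + 1·14 = 28.
  From (x_2, y_2) = (391, 28): x_3 = 14·391 + 195·1·28 = 10934; y_3 = 14·28 + 1·391 = 783.
Step 3: Verify x_3² - 195·y_3² = 119552356 - 119552355 = 1 (should be 1). ✓

(x_1, y_1) = (14, 1); (x_3, y_3) = (10934, 783).


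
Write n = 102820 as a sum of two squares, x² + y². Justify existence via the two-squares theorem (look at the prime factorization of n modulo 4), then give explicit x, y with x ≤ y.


Step 1: Factor n = 102820 = 2^2 · 5 · 53 · 97.
Step 2: Check the mod-4 condition on each prime factor: 2 = 2 (special); 5 ≡ 1 (mod 4), exponent 1; 53 ≡ 1 (mod 4), exponent 1; 97 ≡ 1 (mod 4), exponent 1.
All primes ≡ 3 (mod 4) appear to even exponent (or don't appear), so by the two-squares theorem n IS expressible as a sum of two squares.
Step 3: Build a representation. Group n = k² · m with k = 2 and m = 5 · 53 · 97 = 25705 (a product of primes ≡ 1 (mod 4)); a representation of m scales to one of n via (k·x)² + (k·y)² = k²(x² + y²). Each prime p ≡ 1 (mod 4) is itself a sum of two squares; find a² by testing p − a² for a perfect square:
  5: 5 − 1² = 4 = 2² ⇒ 5 = 1² + 2².
  53: 53 − 1² = 52, 53 − 2² = 49 = 7² ⇒ 53 = 2² + 7².
  97: 97 − 1² = 96, 97 − 2² = 93, 97 − 3² = 88, 97 − 4² = 81 = 9² ⇒ 97 = 4² + 9².
  Combine using the Brahmagupta–Fibonacci identity (a² + b²)(c² + d²) = (ac − bd)² + (ad + bc)² = (ac + bd)² + (ad − bc)²:
  5 · 53 = 265: from (1² + 2²)(2² + 7²), take (1·2 − 2·7, 1·7 + 2·2) = (2 − 14, 7 + 4) = (-12, 11); dropping signs (only squares matter) gives (12, 11); check 12² + 11² = 144 + 121 = 265 ✓.
  265 · 97 = 25705: from (12² + 11²)(4² + 9²), take (12·4 − 11·9, 12·9 + 11·4) = (48 − 99, 108 + 44) = (-51, 152); dropping signs (only squares matter) gives (51, 152); check 51² + 152² = 2601 + 23104 = 25705 ✓.
  Scale by k = 2: (2·51, 2·152) = (102, 304).
Step 4: Order so x ≤ y and verify: 102² + 304² = 10404 + 92416 = 102820 = n. ✓

n = 102820 = 102² + 304² (one valid representation with x ≤ y).


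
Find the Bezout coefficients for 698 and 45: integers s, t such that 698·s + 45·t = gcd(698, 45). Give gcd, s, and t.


Euclidean algorithm on (698, 45) — divide until remainder is 0:
  698 = 15 · 45 + 23
  45 = 1 · 23 + 22
  23 = 1 · 22 + 1
  22 = 22 · 1 + 0
gcd(698, 45) = 1.
Track Bezout coefficients alongside the remainders: start with r₀ = 698 = a·1 + b·0 (s = 1, t = 0) and r₁ = 45 = a·0 + b·1 (s = 0, t = 1); each new remainder r_{k+1} = r_{k-1} − q_k·r_k inherits s_{k+1} = s_{k-1} − q_k·s_k, t_{k+1} = t_{k-1} − q_k·t_k, so r_k = a·s_k + b·t_k at every step:
  q = 15: r = 23, s = 1 − 15·0 = 1, t = 0 − 15·1 = -15  (check: 698·1 + 45·(-15) = 23)
  q = 1: r = 22, s = 0 − 1·1 = -1, t = 1 − 1·(-15) = 16  (check: 698·(-1) + 45·16 = 22)
  q = 1: r = 1, s = 1 − 1·(-1) = 2, t = -15 − 1·16 = -31  (check: 698·2 + 45·(-31) = 1)
The row with r = 1 (the gcd) gives the Bezout coefficients s = 2, t = -31.
Result: 698 · (2) + 45 · (-31) = 1.

gcd(698, 45) = 1; s = 2, t = -31 (check: 698·2 + 45·(-31) = 1).


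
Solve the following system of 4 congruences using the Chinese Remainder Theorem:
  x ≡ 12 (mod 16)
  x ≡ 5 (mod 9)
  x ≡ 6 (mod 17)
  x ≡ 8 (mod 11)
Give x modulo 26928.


Product of moduli M = 16 · 9 · 17 · 11 = 26928.
Merge one congruence at a time:
  Start: x ≡ 12 (mod 16).
  Combine with x ≡ 5 (mod 9); new modulus lcm = 144.
    Write x = 12 + 16·t and substitute into x ≡ 5 (mod 9): 16·t ≡ 5 − 12 = -7 (mod 9).
    Reduce coefficients mod 9: 7·t ≡ 2 (mod 9).
    The inverse of 7 mod 9 is 4 (since 7·4 = 28 = 3·9 + 1), so t ≡ 4·2 = 8 ≡ 8 (mod 9).
    Then x = 12 + 16·8 = 140, valid modulo lcm(16, 9) = 144: x ≡ 140 (mod 144).
  Combine with x ≡ 6 (mod 17); new modulus lcm = 2448.
    Write x = 140 + 144·t and substitute into x ≡ 6 (mod 17): 144·t ≡ 6 − 140 = -134 (mod 17).
    Reduce coefficients mod 17: 8·t ≡ 2 (mod 17).
    The inverse of 8 mod 17 is 15 (since 8·15 = 120 = 7·17 + 1), so t ≡ 15·2 = 30 ≡ 13 (mod 17).
    Then x = 140 + 144·13 = 2012, valid modulo lcm(144, 17) = 2448: x ≡ 2012 (mod 2448).
  Combine with x ≡ 8 (mod 11); new modulus lcm = 26928.
    Write x = 2012 + 2448·t and substitute into x ≡ 8 (mod 11): 2448·t ≡ 8 − 2012 = -2004 (mod 11).
    Reduce coefficients mod 11: 6·t ≡ 9 (mod 11).
    The inverse of 6 mod 11 is 2 (since 6·2 = 12 = 1·11 + 1), so t ≡ 2·9 = 18 ≡ 7 (mod 11).
    Then x = 2012 + 2448·7 = 19148, valid modulo lcm(2448, 11) = 26928: x ≡ 19148 (mod 26928).
Verify against each original: 19148 mod 16 = 12, 19148 mod 9 = 5, 19148 mod 17 = 6, 19148 mod 11 = 8.

x ≡ 19148 (mod 26928).


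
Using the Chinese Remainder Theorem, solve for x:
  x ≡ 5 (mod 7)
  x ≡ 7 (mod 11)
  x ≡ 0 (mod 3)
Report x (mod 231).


Moduli 7, 11, 3 are pairwise coprime; by CRT there is a unique solution modulo M = 7 · 11 · 3 = 231.
Solve pairwise, accumulating the modulus:
  Start with x ≡ 5 (mod 7).
  Combine with x ≡ 7 (mod 11): since gcd(7, 11) = 1, we get a unique residue mod 77.
    Write x = 5 + 7·t and substitute into x ≡ 7 (mod 11): 7·t ≡ 7 − 5 = 2 (mod 11).
    The inverse of 7 mod 11 is 8 (since 7·8 = 56 = 5·11 + 1), so t ≡ 8·2 = 16 ≡ 5 (mod 11).
    Then x = 5 + 7·5 = 40, valid modulo lcm(7, 11) = 77: x ≡ 40 (mod 77).
  Combine with x ≡ 0 (mod 3): since gcd(77, 3) = 1, we get a unique residue mod 231.
    Write x = 40 + 77·t and substitute into x ≡ 0 (mod 3): 77·t ≡ 0 − 40 = -40 (mod 3).
    Reduce coefficients mod 3: 2·t ≡ 2 (mod 3).
    The inverse of 2 mod 3 is 2 (since 2·2 = 4 = 1·3 + 1), so t ≡ 2·2 = 4 ≡ 1 (mod 3).
    Then x = 40 + 77·1 = 117, valid modulo lcm(77, 3) = 231: x ≡ 117 (mod 231).
Verify: 117 mod 7 = 5 ✓, 117 mod 11 = 7 ✓, 117 mod 3 = 0 ✓.

x ≡ 117 (mod 231).


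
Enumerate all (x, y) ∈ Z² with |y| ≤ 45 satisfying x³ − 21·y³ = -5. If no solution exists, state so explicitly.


The equation is x³ - 21y³ = -5. For fixed y, x³ = 21·y³ − 5, so a solution requires the RHS to be a perfect cube.
Strategy: iterate y from -45 to 45, compute RHS = 21·y³ − 5, and check whether it is a (positive or negative) perfect cube.
Check small values of y:
  y = 0: RHS = -5 is not a perfect cube.
  y = 1: RHS = 16 is not a perfect cube.
  y = -1: RHS = -26 is not a perfect cube.
  y = 2: RHS = 163 is not a perfect cube.
  y = -2: RHS = -173 is not a perfect cube.
  y = 3: RHS = 562 is not a perfect cube.
  y = -3: RHS = -572 is not a perfect cube.
Continuing the search up to |y| = 45 finds no solutions either.
No (x, y) in the scanned range satisfies the equation.

No integer solutions with |y| ≤ 45.


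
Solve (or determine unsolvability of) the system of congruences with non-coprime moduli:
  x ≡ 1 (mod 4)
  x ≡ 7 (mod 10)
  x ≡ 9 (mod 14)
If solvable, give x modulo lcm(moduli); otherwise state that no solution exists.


Moduli 4, 10, 14 are not pairwise coprime, so CRT works modulo lcm(m_i) when all pairwise compatibility conditions hold.
Pairwise compatibility: gcd(m_i, m_j) must divide a_i - a_j for every pair.
Merge one congruence at a time:
  Start: x ≡ 1 (mod 4).
  Combine with x ≡ 7 (mod 10): gcd(4, 10) = 2; 7 - 1 = 6, which IS divisible by 2, so compatible.
    Write x = 1 + 4·t and substitute into x ≡ 7 (mod 10): 4·t ≡ 7 − 1 = 6 (mod 10).
    Divide the congruence (and modulus) by g = 2: 2·t ≡ 3 (mod 5).
    The inverse of 2 mod 5 is 3 (since 2·3 = 6 = 1·5 + 1), so t ≡ 3·3 = 9 ≡ 4 (mod 5).
    Then x = 1 + 4·4 = 17, valid modulo lcm(4, 10) = 20: x ≡ 17 (mod 20).
  Combine with x ≡ 9 (mod 14): gcd(20, 14) = 2; 9 - 17 = -8, which IS divisible by 2, so compatible.
    Write x = 17 + 20·t and substitute into x ≡ 9 (mod 14): 20·t ≡ 9 − 17 = -8 (mod 14).
    Divide the congruence (and modulus) by g = 2: 10·t ≡ -4 (mod 7).
    Reduce coefficients mod 7: 3·t ≡ 3 (mod 7).
    The inverse of 3 mod 7 is 5 (since 3·5 = 15 = 2·7 + 1), so t ≡ 5·3 = 15 ≡ 1 (mod 7).
    Then x = 17 + 20·1 = 37, valid modulo lcm(20, 14) = 140: x ≡ 37 (mod 140).
Verify: 37 mod 4 = 1, 37 mod 10 = 7, 37 mod 14 = 9.

x ≡ 37 (mod 140).


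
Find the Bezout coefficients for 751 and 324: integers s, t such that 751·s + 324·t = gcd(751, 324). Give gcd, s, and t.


Euclidean algorithm on (751, 324) — divide until remainder is 0:
  751 = 2 · 324 + 103
  324 = 3 · 103 + 15
  103 = 6 · 15 + 13
  15 = 1 · 13 + 2
  13 = 6 · 2 + 1
  2 = 2 · 1 + 0
gcd(751, 324) = 1.
Track Bezout coefficients alongside the remainders: start with r₀ = 751 = a·1 + b·0 (s = 1, t = 0) and r₁ = 324 = a·0 + b·1 (s = 0, t = 1); each new remainder r_{k+1} = r_{k-1} − q_k·r_k inherits s_{k+1} = s_{k-1} − q_k·s_k, t_{k+1} = t_{k-1} − q_k·t_k, so r_k = a·s_k + b·t_k at every step:
  q = 2: r = 103, s = 1 − 2·0 = 1, t = 0 − 2·1 = -2  (check: 751·1 + 324·(-2) = 103)
  q = 3: r = 15, s = 0 − 3·1 = -3, t = 1 − 3·(-2) = 7  (check: 751·(-3) + 324·7 = 15)
  q = 6: r = 13, s = 1 − 6·(-3) = 19, t = -2 − 6·7 = -44  (check: 751·19 + 324·(-44) = 13)
  q = 1: r = 2, s = -3 − 1·19 = -22, t = 7 − 1·(-44) = 51  (check: 751·(-22) + 324·51 = 2)
  q = 6: r = 1, s = 19 − 6·(-22) = 151, t = -44 − 6·51 = -350  (check: 751·151 + 324·(-350) = 1)
The row with r = 1 (the gcd) gives the Bezout coefficients s = 151, t = -350.
Result: 751 · (151) + 324 · (-350) = 1.

gcd(751, 324) = 1; s = 151, t = -350 (check: 751·151 + 324·(-350) = 1).


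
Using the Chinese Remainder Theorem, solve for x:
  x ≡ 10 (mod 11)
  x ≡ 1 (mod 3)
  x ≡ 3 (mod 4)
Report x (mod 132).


Moduli 11, 3, 4 are pairwise coprime; by CRT there is a unique solution modulo M = 11 · 3 · 4 = 132.
Solve pairwise, accumulating the modulus:
  Start with x ≡ 10 (mod 11).
  Combine with x ≡ 1 (mod 3): since gcd(11, 3) = 1, we get a unique residue mod 33.
    Write x = 10 + 11·t and substitute into x ≡ 1 (mod 3): 11·t ≡ 1 − 10 = -9 (mod 3).
    Reduce coefficients mod 3: 2·t ≡ 0 (mod 3).
    The inverse of 2 mod 3 is 2 (since 2·2 = 4 = 1·3 + 1), so t ≡ 2·0 = 0 ≡ 0 (mod 3).
    Then x = 10 + 11·0 = 10, valid modulo lcm(11, 3) = 33: x ≡ 10 (mod 33).
  Combine with x ≡ 3 (mod 4): since gcd(33, 4) = 1, we get a unique residue mod 132.
    Write x = 10 + 33·t and substitute into x ≡ 3 (mod 4): 33·t ≡ 3 − 10 = -7 (mod 4).
    Reduce coefficients mod 4: 1·t ≡ 1 (mod 4).
    So t ≡ 1 (mod 4).
    Then x = 10 + 33·1 = 43, valid modulo lcm(33, 4) = 132: x ≡ 43 (mod 132).
Verify: 43 mod 11 = 10 ✓, 43 mod 3 = 1 ✓, 43 mod 4 = 3 ✓.

x ≡ 43 (mod 132).


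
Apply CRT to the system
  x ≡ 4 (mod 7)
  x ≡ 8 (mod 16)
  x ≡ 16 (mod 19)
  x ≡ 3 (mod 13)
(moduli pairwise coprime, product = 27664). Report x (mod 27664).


Product of moduli M = 7 · 16 · 19 · 13 = 27664.
Merge one congruence at a time:
  Start: x ≡ 4 (mod 7).
  Combine with x ≡ 8 (mod 16); new modulus lcm = 112.
    Write x = 4 + 7·t and substitute into x ≡ 8 (mod 16): 7·t ≡ 8 − 4 = 4 (mod 16).
    The inverse of 7 mod 16 is 7 (since 7·7 = 49 = 3·16 + 1), so t ≡ 7·4 = 28 ≡ 12 (mod 16).
    Then x = 4 + 7·12 = 88, valid modulo lcm(7, 16) = 112: x ≡ 88 (mod 112).
  Combine with x ≡ 16 (mod 19); new modulus lcm = 2128.
    Write x = 88 + 112·t and substitute into x ≡ 16 (mod 19): 112·t ≡ 16 − 88 = -72 (mod 19).
    Reduce coefficients mod 19: 17·t ≡ 4 (mod 19).
    The inverse of 17 mod 19 is 9 (since 17·9 = 153 = 8·19 + 1), so t ≡ 9·4 = 36 ≡ 17 (mod 19).
    Then x = 88 + 112·17 = 1992, valid modulo lcm(112, 19) = 2128: x ≡ 1992 (mod 2128).
  Combine with x ≡ 3 (mod 13); new modulus lcm = 27664.
    Write x = 1992 + 2128·t and substitute into x ≡ 3 (mod 13): 2128·t ≡ 3 − 1992 = -1989 (mod 13).
    Reduce coefficients mod 13: 9·t ≡ 0 (mod 13).
    The inverse of 9 mod 13 is 3 (since 9·3 = 27 = 2·13 + 1), so t ≡ 3·0 = 0 ≡ 0 (mod 13).
    Then x = 1992 + 2128·0 = 1992, valid modulo lcm(2128, 13) = 27664: x ≡ 1992 (mod 27664).
Verify against each original: 1992 mod 7 = 4, 1992 mod 16 = 8, 1992 mod 19 = 16, 1992 mod 13 = 3.

x ≡ 1992 (mod 27664).


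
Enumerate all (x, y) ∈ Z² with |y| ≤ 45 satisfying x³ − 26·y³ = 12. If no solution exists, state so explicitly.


The equation is x³ - 26y³ = 12. For fixed y, x³ = 26·y³ + 12, so a solution requires the RHS to be a perfect cube.
Strategy: iterate y from -45 to 45, compute RHS = 26·y³ + 12, and check whether it is a (positive or negative) perfect cube.
Check small values of y:
  y = 0: RHS = 12 is not a perfect cube.
  y = 1: RHS = 38 is not a perfect cube.
  y = -1: RHS = -14 is not a perfect cube.
  y = 2: RHS = 220 is not a perfect cube.
  y = -2: RHS = -196 is not a perfect cube.
  y = 3: RHS = 714 is not a perfect cube.
  y = -3: RHS = -690 is not a perfect cube.
Continuing the search up to |y| = 45 finds no solutions either.
No (x, y) in the scanned range satisfies the equation.

No integer solutions with |y| ≤ 45.


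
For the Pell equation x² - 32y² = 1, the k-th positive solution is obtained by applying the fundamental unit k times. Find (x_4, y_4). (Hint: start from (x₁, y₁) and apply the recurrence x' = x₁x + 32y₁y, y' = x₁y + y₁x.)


Step 1: Find the fundamental solution (x₁, y₁) of x² - 32y² = 1.
  Expand √32 as a continued fraction. a₀ = ⌊√32⌋ = 5; iterate m_{k+1} = d_k·a_k − m_k, d_{k+1} = (32 − m_{k+1}²)/d_k, a_{k+1} = ⌊(a₀ + m_{k+1})/d_{k+1}⌋ (starting m₀ = 0, d₀ = 1), with convergents p_k = a_k·p_{k-1} + p_{k-2}, q_k = a_k·q_{k-1} + q_{k-2} (p₋₁ = 1, q₋₁ = 0):
  k = 0: a₀ = 5; p₀/q₀ = 5/1; p₀² − 32·q₀² = 25 − 32 = -7.
  k = 1: m = 5, d = 7, a = ⌊(5 + 5)/7⌋ = 1; p/q = (1·5 + 1)/(1·1 + 0) = 6/1; p² − 32·q² = 36 − 32 = 4.
  k = 2: m = 2, d = 4, a = ⌊(5 + 2)/4⌋ = 1; p/q = (1·6 + 5)/(1·1 + 1) = 11/2; p² − 32·q² = 121 − 128 = -7.
  k = 3: m = 2, d = 7, a = ⌊(5 + 2)/7⌋ = 1; p/q = (1·11 + 6)/(1·2 + 1) = 17/3; p² − 32·q² = 289 − 288 = 1.
  The first convergent with p² − 32·q² = 1 gives the fundamental solution (x₁, y₁) = (17, 3).
Step 2: Apply the recurrence (x_{n+1}, y_{n+1}) = (x₁x_n + 32y₁y_n, x₁y_n + y₁x_n) repeatedly.
  From (x_1, y_1) = (17, 3): x_2 = 17·17 + 32·3·3 = 577; y_2 = 17·3 + 3·17 = 102.
  From (x_2, y_2) = (577, 102): x_3 = 17·577 + 32·3·102 = 19601; y_3 = 17·102 + 3·577 = 3465.
  From (x_3, y_3) = (19601, 3465): x_4 = 17·19601 + 32·3·3465 = 665857; y_4 = 17·3465 + 3·19601 = 117708.
Step 3: Verify x_4² - 32·y_4² = 443365544449 - 443365544448 = 1 (should be 1). ✓

(x_1, y_1) = (17, 3); (x_4, y_4) = (665857, 117708).


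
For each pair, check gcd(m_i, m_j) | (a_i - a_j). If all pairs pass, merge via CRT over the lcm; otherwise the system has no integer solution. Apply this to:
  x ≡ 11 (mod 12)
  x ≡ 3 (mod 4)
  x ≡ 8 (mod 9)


Moduli 12, 4, 9 are not pairwise coprime, so CRT works modulo lcm(m_i) when all pairwise compatibility conditions hold.
Pairwise compatibility: gcd(m_i, m_j) must divide a_i - a_j for every pair.
Merge one congruence at a time:
  Start: x ≡ 11 (mod 12).
  Combine with x ≡ 3 (mod 4): gcd(12, 4) = 4; 3 - 11 = -8, which IS divisible by 4, so compatible.
    Write x = 11 + 12·t and substitute into x ≡ 3 (mod 4): 12·t ≡ 3 − 11 = -8 (mod 4).
    Divide the congruence (and modulus) by g = 4: 3·t ≡ -2 (mod 1).
    Modulo 1 every t works; take t = 0.
    Then x = 11 + 12·0 = 11, valid modulo lcm(12, 4) = 12: x ≡ 11 (mod 12).
  Combine with x ≡ 8 (mod 9): gcd(12, 9) = 3; 8 - 11 = -3, which IS divisible by 3, so compatible.
    Write x = 11 + 12·t and substitute into x ≡ 8 (mod 9): 12·t ≡ 8 − 11 = -3 (mod 9).
    Divide the congruence (and modulus) by g = 3: 4·t ≡ -1 (mod 3).
    Reduce coefficients mod 3: 1·t ≡ 2 (mod 3).
    So t ≡ 2 (mod 3).
    Then x = 11 + 12·2 = 35, valid modulo lcm(12, 9) = 36: x ≡ 35 (mod 36).
Verify: 35 mod 12 = 11, 35 mod 4 = 3, 35 mod 9 = 8.

x ≡ 35 (mod 36).


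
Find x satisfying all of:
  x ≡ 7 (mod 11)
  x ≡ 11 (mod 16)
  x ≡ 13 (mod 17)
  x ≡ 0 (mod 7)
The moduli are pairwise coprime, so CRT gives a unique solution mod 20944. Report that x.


Product of moduli M = 11 · 16 · 17 · 7 = 20944.
Merge one congruence at a time:
  Start: x ≡ 7 (mod 11).
  Combine with x ≡ 11 (mod 16); new modulus lcm = 176.
    Write x = 7 + 11·t and substitute into x ≡ 11 (mod 16): 11·t ≡ 11 − 7 = 4 (mod 16).
    The inverse of 11 mod 16 is 3 (since 11·3 = 33 = 2·16 + 1), so t ≡ 3·4 = 12 ≡ 12 (mod 16).
    Then x = 7 + 11·12 = 139, valid modulo lcm(11, 16) = 176: x ≡ 139 (mod 176).
  Combine with x ≡ 13 (mod 17); new modulus lcm = 2992.
    Write x = 139 + 176·t and substitute into x ≡ 13 (mod 17): 176·t ≡ 13 − 139 = -126 (mod 17).
    Reduce coefficients mod 17: 6·t ≡ 10 (mod 17).
    The inverse of 6 mod 17 is 3 (since 6·3 = 18 = 1·17 + 1), so t ≡ 3·10 = 30 ≡ 13 (mod 17).
    Then x = 139 + 176·13 = 2427, valid modulo lcm(176, 17) = 2992: x ≡ 2427 (mod 2992).
  Combine with x ≡ 0 (mod 7); new modulus lcm = 20944.
    Write x = 2427 + 2992·t and substitute into x ≡ 0 (mod 7): 2992·t ≡ 0 − 2427 = -2427 (mod 7).
    Reduce coefficients mod 7: 3·t ≡ 2 (mod 7).
    The inverse of 3 mod 7 is 5 (since 3·5 = 15 = 2·7 + 1), so t ≡ 5·2 = 10 ≡ 3 (mod 7).
    Then x = 2427 + 2992·3 = 11403, valid modulo lcm(2992, 7) = 20944: x ≡ 11403 (mod 20944).
Verify against each original: 11403 mod 11 = 7, 11403 mod 16 = 11, 11403 mod 17 = 13, 11403 mod 7 = 0.

x ≡ 11403 (mod 20944).


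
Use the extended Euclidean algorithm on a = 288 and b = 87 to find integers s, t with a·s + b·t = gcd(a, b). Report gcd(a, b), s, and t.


Euclidean algorithm on (288, 87) — divide until remainder is 0:
  288 = 3 · 87 + 27
  87 = 3 · 27 + 6
  27 = 4 · 6 + 3
  6 = 2 · 3 + 0
gcd(288, 87) = 3.
Track Bezout coefficients alongside the remainders: start with r₀ = 288 = a·1 + b·0 (s = 1, t = 0) and r₁ = 87 = a·0 + b·1 (s = 0, t = 1); each new remainder r_{k+1} = r_{k-1} − q_k·r_k inherits s_{k+1} = s_{k-1} − q_k·s_k, t_{k+1} = t_{k-1} − q_k·t_k, so r_k = a·s_k + b·t_k at every step:
  q = 3: r = 27, s = 1 − 3·0 = 1, t = 0 − 3·1 = -3  (check: 288·1 + 87·(-3) = 27)
  q = 3: r = 6, s = 0 − 3·1 = -3, t = 1 − 3·(-3) = 10  (check: 288·(-3) + 87·10 = 6)
  q = 4: r = 3, s = 1 − 4·(-3) = 13, t = -3 − 4·10 = -43  (check: 288·13 + 87·(-43) = 3)
The row with r = 3 (the gcd) gives the Bezout coefficients s = 13, t = -43.
Result: 288 · (13) + 87 · (-43) = 3.

gcd(288, 87) = 3; s = 13, t = -43 (check: 288·13 + 87·(-43) = 3).


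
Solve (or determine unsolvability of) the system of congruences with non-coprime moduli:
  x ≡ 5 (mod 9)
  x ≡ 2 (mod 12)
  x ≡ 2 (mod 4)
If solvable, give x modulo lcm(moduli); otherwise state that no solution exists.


Moduli 9, 12, 4 are not pairwise coprime, so CRT works modulo lcm(m_i) when all pairwise compatibility conditions hold.
Pairwise compatibility: gcd(m_i, m_j) must divide a_i - a_j for every pair.
Merge one congruence at a time:
  Start: x ≡ 5 (mod 9).
  Combine with x ≡ 2 (mod 12): gcd(9, 12) = 3; 2 - 5 = -3, which IS divisible by 3, so compatible.
    Write x = 5 + 9·t and substitute into x ≡ 2 (mod 12): 9·t ≡ 2 − 5 = -3 (mod 12).
    Divide the congruence (and modulus) by g = 3: 3·t ≡ -1 (mod 4).
    Reduce coefficients mod 4: 3·t ≡ 3 (mod 4).
    The inverse of 3 mod 4 is 3 (since 3·3 = 9 = 2·4 + 1), so t ≡ 3·3 = 9 ≡ 1 (mod 4).
    Then x = 5 + 9·1 = 14, valid modulo lcm(9, 12) = 36: x ≡ 14 (mod 36).
  Combine with x ≡ 2 (mod 4): gcd(36, 4) = 4; 2 - 14 = -12, which IS divisible by 4, so compatible.
    Write x = 14 + 36·t and substitute into x ≡ 2 (mod 4): 36·t ≡ 2 − 14 = -12 (mod 4).
    Divide the congruence (and modulus) by g = 4: 9·t ≡ -3 (mod 1).
    Modulo 1 every t works; take t = 0.
    Then x = 14 + 36·0 = 14, valid modulo lcm(36, 4) = 36: x ≡ 14 (mod 36).
Verify: 14 mod 9 = 5, 14 mod 12 = 2, 14 mod 4 = 2.

x ≡ 14 (mod 36).


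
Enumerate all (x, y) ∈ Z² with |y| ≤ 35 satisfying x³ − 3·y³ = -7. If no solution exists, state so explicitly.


The equation is x³ - 3y³ = -7. For fixed y, x³ = 3·y³ − 7, so a solution requires the RHS to be a perfect cube.
Strategy: iterate y from -35 to 35, compute RHS = 3·y³ − 7, and check whether it is a (positive or negative) perfect cube.
Check small values of y:
  y = 0: RHS = -7 is not a perfect cube.
  y = 1: RHS = -4 is not a perfect cube.
  y = -1: RHS = -10 is not a perfect cube.
  y = 2: RHS = 17 is not a perfect cube.
  y = -2: RHS = -31 is not a perfect cube.
  y = 3: RHS = 74 is not a perfect cube.
  y = -3: RHS = -88 is not a perfect cube.
Continuing the search up to |y| = 35 finds no solutions either.
No (x, y) in the scanned range satisfies the equation.

No integer solutions with |y| ≤ 35.


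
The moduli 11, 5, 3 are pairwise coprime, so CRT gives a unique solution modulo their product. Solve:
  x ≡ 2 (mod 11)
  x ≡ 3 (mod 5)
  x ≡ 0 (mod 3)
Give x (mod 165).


Moduli 11, 5, 3 are pairwise coprime; by CRT there is a unique solution modulo M = 11 · 5 · 3 = 165.
Solve pairwise, accumulating the modulus:
  Start with x ≡ 2 (mod 11).
  Combine with x ≡ 3 (mod 5): since gcd(11, 5) = 1, we get a unique residue mod 55.
    Write x = 2 + 11·t and substitute into x ≡ 3 (mod 5): 11·t ≡ 3 − 2 = 1 (mod 5).
    Reduce coefficients mod 5: 1·t ≡ 1 (mod 5).
    So t ≡ 1 (mod 5).
    Then x = 2 + 11·1 = 13, valid modulo lcm(11, 5) = 55: x ≡ 13 (mod 55).
  Combine with x ≡ 0 (mod 3): since gcd(55, 3) = 1, we get a unique residue mod 165.
    Write x = 13 + 55·t and substitute into x ≡ 0 (mod 3): 55·t ≡ 0 − 13 = -13 (mod 3).
    Reduce coefficients mod 3: 1·t ≡ 2 (mod 3).
    So t ≡ 2 (mod 3).
    Then x = 13 + 55·2 = 123, valid modulo lcm(55, 3) = 165: x ≡ 123 (mod 165).
Verify: 123 mod 11 = 2 ✓, 123 mod 5 = 3 ✓, 123 mod 3 = 0 ✓.

x ≡ 123 (mod 165).


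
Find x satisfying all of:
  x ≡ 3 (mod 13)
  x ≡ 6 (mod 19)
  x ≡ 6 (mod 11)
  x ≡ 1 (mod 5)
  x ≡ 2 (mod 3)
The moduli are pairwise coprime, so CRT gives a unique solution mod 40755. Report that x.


Product of moduli M = 13 · 19 · 11 · 5 · 3 = 40755.
Merge one congruence at a time:
  Start: x ≡ 3 (mod 13).
  Combine with x ≡ 6 (mod 19); new modulus lcm = 247.
    Write x = 3 + 13·t and substitute into x ≡ 6 (mod 19): 13·t ≡ 6 − 3 = 3 (mod 19).
    The inverse of 13 mod 19 is 3 (since 13·3 = 39 = 2·19 + 1), so t ≡ 3·3 = 9 ≡ 9 (mod 19).
    Then x = 3 + 13·9 = 120, valid modulo lcm(13, 19) = 247: x ≡ 120 (mod 247).
  Combine with x ≡ 6 (mod 11); new modulus lcm = 2717.
    Write x = 120 + 247·t and substitute into x ≡ 6 (mod 11): 247·t ≡ 6 − 120 = -114 (mod 11).
    Reduce coefficients mod 11: 5·t ≡ 7 (mod 11).
    The inverse of 5 mod 11 is 9 (since 5·9 = 45 = 4·11 + 1), so t ≡ 9·7 = 63 ≡ 8 (mod 11).
    Then x = 120 + 247·8 = 2096, valid modulo lcm(247, 11) = 2717: x ≡ 2096 (mod 2717).
  Combine with x ≡ 1 (mod 5); new modulus lcm = 13585.
    Write x = 2096 + 2717·t and substitute into x ≡ 1 (mod 5): 2717·t ≡ 1 − 2096 = -2095 (mod 5).
    Reduce coefficients mod 5: 2·t ≡ 0 (mod 5).
    The inverse of 2 mod 5 is 3 (since 2·3 = 6 = 1·5 + 1), so t ≡ 3·0 = 0 ≡ 0 (mod 5).
    Then x = 2096 + 2717·0 = 2096, valid modulo lcm(2717, 5) = 13585: x ≡ 2096 (mod 13585).
  Combine with x ≡ 2 (mod 3); new modulus lcm = 40755.
    Write x = 2096 + 13585·t and substitute into x ≡ 2 (mod 3): 13585·t ≡ 2 − 2096 = -2094 (mod 3).
    Reduce coefficients mod 3: 1·t ≡ 0 (mod 3).
    So t ≡ 0 (mod 3).
    Then x = 2096 + 13585·0 = 2096, valid modulo lcm(13585, 3) = 40755: x ≡ 2096 (mod 40755).
Verify against each original: 2096 mod 13 = 3, 2096 mod 19 = 6, 2096 mod 11 = 6, 2096 mod 5 = 1, 2096 mod 3 = 2.

x ≡ 2096 (mod 40755).


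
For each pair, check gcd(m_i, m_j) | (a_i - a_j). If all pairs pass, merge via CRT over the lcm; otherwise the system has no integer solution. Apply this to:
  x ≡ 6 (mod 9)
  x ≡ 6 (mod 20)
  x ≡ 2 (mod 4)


Moduli 9, 20, 4 are not pairwise coprime, so CRT works modulo lcm(m_i) when all pairwise compatibility conditions hold.
Pairwise compatibility: gcd(m_i, m_j) must divide a_i - a_j for every pair.
Merge one congruence at a time:
  Start: x ≡ 6 (mod 9).
  Combine with x ≡ 6 (mod 20): gcd(9, 20) = 1; 6 - 6 = 0, which IS divisible by 1, so compatible.
    Write x = 6 + 9·t and substitute into x ≡ 6 (mod 20): 9·t ≡ 6 − 6 = 0 (mod 20).
    The inverse of 9 mod 20 is 9 (since 9·9 = 81 = 4·20 + 1), so t ≡ 9·0 = 0 ≡ 0 (mod 20).
    Then x = 6 + 9·0 = 6, valid modulo lcm(9, 20) = 180: x ≡ 6 (mod 180).
  Combine with x ≡ 2 (mod 4): gcd(180, 4) = 4; 2 - 6 = -4, which IS divisible by 4, so compatible.
    Write x = 6 + 180·t and substitute into x ≡ 2 (mod 4): 180·t ≡ 2 − 6 = -4 (mod 4).
    Divide the congruence (and modulus) by g = 4: 45·t ≡ -1 (mod 1).
    Modulo 1 every t works; take t = 0.
    Then x = 6 + 180·0 = 6, valid modulo lcm(180, 4) = 180: x ≡ 6 (mod 180).
Verify: 6 mod 9 = 6, 6 mod 20 = 6, 6 mod 4 = 2.

x ≡ 6 (mod 180).


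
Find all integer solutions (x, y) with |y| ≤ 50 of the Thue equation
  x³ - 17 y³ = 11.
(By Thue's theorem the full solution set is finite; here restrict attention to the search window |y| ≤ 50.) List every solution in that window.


The equation is x³ - 17y³ = 11. For fixed y, x³ = 17·y³ + 11, so a solution requires the RHS to be a perfect cube.
Strategy: iterate y from -50 to 50, compute RHS = 17·y³ + 11, and check whether it is a (positive or negative) perfect cube.
Check small values of y:
  y = 0: RHS = 11 is not a perfect cube.
  y = 1: RHS = 28 is not a perfect cube.
  y = -1: RHS = -6 is not a perfect cube.
  y = 2: RHS = 147 is not a perfect cube.
  y = -2: RHS = -125 = (-5)³ ⇒ x = -5 works.
  y = 3: RHS = 470 is not a perfect cube.
  y = -3: RHS = -448 is not a perfect cube.
Continuing the search up to |y| = 50 finds no further solutions beyond those listed.
Collected solutions: (-5, -2).

Solutions (with |y| ≤ 50): (-5, -2).


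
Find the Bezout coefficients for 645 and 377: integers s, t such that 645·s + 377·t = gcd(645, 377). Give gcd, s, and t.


Euclidean algorithm on (645, 377) — divide until remainder is 0:
  645 = 1 · 377 + 268
  377 = 1 · 268 + 109
  268 = 2 · 109 + 50
  109 = 2 · 50 + 9
  50 = 5 · 9 + 5
  9 = 1 · 5 + 4
  5 = 1 · 4 + 1
  4 = 4 · 1 + 0
gcd(645, 377) = 1.
Track Bezout coefficients alongside the remainders: start with r₀ = 645 = a·1 + b·0 (s = 1, t = 0) and r₁ = 377 = a·0 + b·1 (s = 0, t = 1); each new remainder r_{k+1} = r_{k-1} − q_k·r_k inherits s_{k+1} = s_{k-1} − q_k·s_k, t_{k+1} = t_{k-1} − q_k·t_k, so r_k = a·s_k + b·t_k at every step:
  q = 1: r = 268, s = 1 − 1·0 = 1, t = 0 − 1·1 = -1  (check: 645·1 + 377·(-1) = 268)
  q = 1: r = 109, s = 0 − 1·1 = -1, t = 1 − 1·(-1) = 2  (check: 645·(-1) + 377·2 = 109)
  q = 2: r = 50, s = 1 − 2·(-1) = 3, t = -1 − 2·2 = -5  (check: 645·3 + 377·(-5) = 50)
  q = 2: r = 9, s = -1 − 2·3 = -7, t = 2 − 2·(-5) = 12  (check: 645·(-7) + 377·12 = 9)
  q = 5: r = 5, s = 3 − 5·(-7) = 38, t = -5 − 5·12 = -65  (check: 645·38 + 377·(-65) = 5)
  q = 1: r = 4, s = -7 − 1·38 = -45, t = 12 − 1·(-65) = 77  (check: 645·(-45) + 377·77 = 4)
  q = 1: r = 1, s = 38 − 1·(-45) = 83, t = -65 − 1·77 = -142  (check: 645·83 + 377·(-142) = 1)
The row with r = 1 (the gcd) gives the Bezout coefficients s = 83, t = -142.
Result: 645 · (83) + 377 · (-142) = 1.

gcd(645, 377) = 1; s = 83, t = -142 (check: 645·83 + 377·(-142) = 1).


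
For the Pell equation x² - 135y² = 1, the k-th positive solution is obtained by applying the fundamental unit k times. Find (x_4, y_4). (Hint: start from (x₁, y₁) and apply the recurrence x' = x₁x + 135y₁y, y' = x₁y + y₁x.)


Step 1: Find the fundamental solution (x₁, y₁) of x² - 135y² = 1.
  Expand √135 as a continued fraction. a₀ = ⌊√135⌋ = 11; iterate m_{k+1} = d_k·a_k − m_k, d_{k+1} = (135 − m_{k+1}²)/d_k, a_{k+1} = ⌊(a₀ + m_{k+1})/d_{k+1}⌋ (starting m₀ = 0, d₀ = 1), with convergents p_k = a_k·p_{k-1} + p_{k-2}, q_k = a_k·q_{k-1} + q_{k-2} (p₋₁ = 1, q₋₁ = 0):
  k = 0: a₀ = 11; p₀/q₀ = 11/1; p₀² − 135·q₀² = 121 − 135 = -14.
  k = 1: m = 11, d = 14, a = ⌊(11 + 11)/14⌋ = 1; p/q = (1·11 + 1)/(1·1 + 0) = 12/1; p² − 135·q² = 144 − 135 = 9.
  k = 2: m = 3, d = 9, a = ⌊(11 + 3)/9⌋ = 1; p/q = (1·12 + 11)/(1·1 + 1) = 23/2; p² − 135·q² = 529 − 540 = -11.
  k = 3: m = 6, d = 11, a = ⌊(11 + 6)/11⌋ = 1; p/q = (1·23 + 12)/(1·2 + 1) = 35/3; p² − 135·q² = 1225 − 1215 = 10.
  k = 4: m = 5, d = 10, a = ⌊(11 + 5)/10⌋ = 1; p/q = (1·35 + 23)/(1·3 + 2) = 58/5; p² − 135·q² = 3364 − 3375 = -11.
  k = 5: m = 5, d = 11, a = ⌊(11 + 5)/11⌋ = 1; p/q = (1·58 + 35)/(1·5 + 3) = 93/8; p² − 135·q² = 8649 − 8640 = 9.
  k = 6: m = 6, d = 9, a = ⌊(11 + 6)/9⌋ = 1; p/q = (1·93 + 58)/(1·8 + 5) = 151/13; p² − 135·q² = 22801 − 22815 = -14.
  k = 7: m = 3, d = 14, a = ⌊(11 + 3)/14⌋ = 1; p/q = (1·151 + 93)/(1·13 + 8) = 244/21; p² − 135·q² = 59536 − 59535 = 1.
  The first convergent with p² − 135·q² = 1 gives the fundamental solution (x₁, y₁) = (244, 21).
Step 2: Apply the recurrence (x_{n+1}, y_{n+1}) = (x₁x_n + 135y₁y_n, x₁y_n + y₁x_n) repeatedly.
  From (x_1, y_1) = (244, 21): x_2 = 244·244 + 135·21·21 = 119071; y_2 = 244·21 + 21·244 = 10248.
  From (x_2, y_2) = (119071, 10248): x_3 = 244·119071 + 135·21·10248 = 58106404; y_3 = 244·10248 + 21·119071 = 5001003.
  From (x_3, y_3) = (58106404, 5001003): x_4 = 244·58106404 + 135·21·5001003 = 28355806081; y_4 = 244·5001003 + 21·58106404 = 2440479216.
Step 3: Verify x_4² - 135·y_4² = 804051738503276578561 - 804051738503276578560 = 1 (should be 1). ✓

(x_1, y_1) = (244, 21); (x_4, y_4) = (28355806081, 2440479216).


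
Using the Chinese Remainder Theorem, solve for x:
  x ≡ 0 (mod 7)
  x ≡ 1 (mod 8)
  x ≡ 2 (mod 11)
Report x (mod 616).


Moduli 7, 8, 11 are pairwise coprime; by CRT there is a unique solution modulo M = 7 · 8 · 11 = 616.
Solve pairwise, accumulating the modulus:
  Start with x ≡ 0 (mod 7).
  Combine with x ≡ 1 (mod 8): since gcd(7, 8) = 1, we get a unique residue mod 56.
    Write x = 0 + 7·t and substitute into x ≡ 1 (mod 8): 7·t ≡ 1 − 0 = 1 (mod 8).
    The inverse of 7 mod 8 is 7 (since 7·7 = 49 = 6·8 + 1), so t ≡ 7·1 = 7 ≡ 7 (mod 8).
    Then x = 0 + 7·7 = 49, valid modulo lcm(7, 8) = 56: x ≡ 49 (mod 56).
  Combine with x ≡ 2 (mod 11): since gcd(56, 11) = 1, we get a unique residue mod 616.
    Write x = 49 + 56·t and substitute into x ≡ 2 (mod 11): 56·t ≡ 2 − 49 = -47 (mod 11).
    Reduce coefficients mod 11: 1·t ≡ 8 (mod 11).
    So t ≡ 8 (mod 11).
    Then x = 49 + 56·8 = 497, valid modulo lcm(56, 11) = 616: x ≡ 497 (mod 616).
Verify: 497 mod 7 = 0 ✓, 497 mod 8 = 1 ✓, 497 mod 11 = 2 ✓.

x ≡ 497 (mod 616).
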